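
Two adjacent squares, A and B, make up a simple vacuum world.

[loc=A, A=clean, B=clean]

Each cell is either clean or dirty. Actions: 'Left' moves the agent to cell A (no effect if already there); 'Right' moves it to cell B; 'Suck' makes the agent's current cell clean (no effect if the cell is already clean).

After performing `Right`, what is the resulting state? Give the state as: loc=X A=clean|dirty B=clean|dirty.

start: loc=A A=clean B=clean
Right (#1): loc=B A=clean B=clean

loc=B A=clean B=clean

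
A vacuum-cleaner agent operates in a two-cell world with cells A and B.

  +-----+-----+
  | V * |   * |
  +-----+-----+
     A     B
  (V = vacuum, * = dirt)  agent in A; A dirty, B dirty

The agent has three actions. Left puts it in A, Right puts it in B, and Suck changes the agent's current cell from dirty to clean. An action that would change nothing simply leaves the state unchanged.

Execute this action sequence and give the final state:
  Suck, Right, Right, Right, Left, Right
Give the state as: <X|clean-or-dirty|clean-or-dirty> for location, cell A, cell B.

<B|clean|dirty>

[1] after Suck: <A|clean|dirty>
[2] after Right: <B|clean|dirty>
[3] after Right: <B|clean|dirty>
[4] after Right: <B|clean|dirty>
[5] after Left: <A|clean|dirty>
[6] after Right: <B|clean|dirty>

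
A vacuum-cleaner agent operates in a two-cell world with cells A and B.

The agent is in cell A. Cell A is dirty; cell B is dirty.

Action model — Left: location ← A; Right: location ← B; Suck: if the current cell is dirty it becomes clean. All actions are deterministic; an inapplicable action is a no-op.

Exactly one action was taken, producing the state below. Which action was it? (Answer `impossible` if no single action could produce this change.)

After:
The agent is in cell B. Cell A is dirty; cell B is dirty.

Right

try  Left: loc=A A=dirty B=dirty
try Right: loc=B A=dirty B=dirty  ← match
try  Suck: loc=A A=clean B=dirty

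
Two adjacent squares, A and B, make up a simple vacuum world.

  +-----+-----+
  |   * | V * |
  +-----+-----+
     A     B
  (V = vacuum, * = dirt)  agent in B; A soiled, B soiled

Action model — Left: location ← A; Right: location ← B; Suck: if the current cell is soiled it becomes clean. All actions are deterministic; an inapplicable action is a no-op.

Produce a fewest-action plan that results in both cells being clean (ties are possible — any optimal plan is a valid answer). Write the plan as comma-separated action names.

step 1/3 (Suck): <B|soiled|clean>
step 2/3 (Left): <A|soiled|clean>
step 3/3 (Suck): <A|clean|clean>
min 3: Suck B + move + Suck A

Suck, Left, Suck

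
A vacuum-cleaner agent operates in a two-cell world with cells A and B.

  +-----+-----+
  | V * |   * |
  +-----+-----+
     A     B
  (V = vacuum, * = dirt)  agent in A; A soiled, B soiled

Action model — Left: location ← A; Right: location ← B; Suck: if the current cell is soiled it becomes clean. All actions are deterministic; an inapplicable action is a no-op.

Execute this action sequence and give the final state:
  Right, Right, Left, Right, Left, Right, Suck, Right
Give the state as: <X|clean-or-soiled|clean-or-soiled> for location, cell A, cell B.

<B|soiled|clean>

step 1/8 (Right): <B|soiled|soiled>
step 2/8 (Right): <B|soiled|soiled>
step 3/8 (Left): <A|soiled|soiled>
step 4/8 (Right): <B|soiled|soiled>
step 5/8 (Left): <A|soiled|soiled>
step 6/8 (Right): <B|soiled|soiled>
step 7/8 (Suck): <B|soiled|clean>
step 8/8 (Right): <B|soiled|clean>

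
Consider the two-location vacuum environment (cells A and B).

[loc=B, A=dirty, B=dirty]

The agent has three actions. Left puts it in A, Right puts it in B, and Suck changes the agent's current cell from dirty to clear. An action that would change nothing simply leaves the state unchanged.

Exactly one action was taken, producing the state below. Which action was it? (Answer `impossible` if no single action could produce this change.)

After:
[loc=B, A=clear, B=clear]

impossible

try  Left: loc=A A=dirty B=dirty
try Right: loc=B A=dirty B=dirty
try  Suck: loc=B A=dirty B=clear
no single action produces the after-state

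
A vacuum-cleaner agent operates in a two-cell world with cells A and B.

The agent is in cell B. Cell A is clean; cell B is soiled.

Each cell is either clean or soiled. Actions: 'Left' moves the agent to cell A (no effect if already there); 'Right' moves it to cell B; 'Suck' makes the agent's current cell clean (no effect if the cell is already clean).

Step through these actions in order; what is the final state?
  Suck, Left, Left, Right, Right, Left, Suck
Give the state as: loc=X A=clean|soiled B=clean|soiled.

Suck (#1): loc=B A=clean B=clean
Left (#2): loc=A A=clean B=clean
Left (#3): loc=A A=clean B=clean
Right (#4): loc=B A=clean B=clean
Right (#5): loc=B A=clean B=clean
Left (#6): loc=A A=clean B=clean
Suck (#7): loc=A A=clean B=clean

loc=A A=clean B=clean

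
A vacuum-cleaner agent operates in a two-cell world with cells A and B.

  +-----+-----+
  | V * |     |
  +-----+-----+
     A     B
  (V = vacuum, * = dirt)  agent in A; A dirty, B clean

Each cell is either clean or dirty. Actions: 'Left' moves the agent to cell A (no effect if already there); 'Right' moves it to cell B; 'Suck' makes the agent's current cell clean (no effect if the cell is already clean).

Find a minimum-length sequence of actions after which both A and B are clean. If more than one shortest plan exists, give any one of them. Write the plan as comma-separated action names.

Suck

Suck (#1): (A; A:clean, B:clean)
min 1: A is dirty, one Suck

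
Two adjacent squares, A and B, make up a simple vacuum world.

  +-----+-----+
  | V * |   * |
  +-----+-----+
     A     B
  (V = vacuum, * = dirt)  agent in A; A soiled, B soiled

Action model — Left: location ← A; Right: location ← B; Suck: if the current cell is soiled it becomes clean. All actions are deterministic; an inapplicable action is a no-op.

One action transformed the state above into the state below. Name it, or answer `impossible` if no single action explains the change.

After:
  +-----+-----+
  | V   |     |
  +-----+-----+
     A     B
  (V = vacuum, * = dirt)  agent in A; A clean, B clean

try  Left: <A|soiled|soiled>
try Right: <B|soiled|soiled>
try  Suck: <A|clean|soiled>
no single action produces the after-state

impossible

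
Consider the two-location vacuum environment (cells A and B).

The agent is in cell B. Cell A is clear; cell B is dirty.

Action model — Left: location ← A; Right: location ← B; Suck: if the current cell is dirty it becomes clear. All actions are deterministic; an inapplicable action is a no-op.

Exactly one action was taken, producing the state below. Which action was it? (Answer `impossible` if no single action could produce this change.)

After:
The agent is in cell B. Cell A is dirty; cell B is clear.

try  Left: loc=A A=clear B=dirty
try Right: loc=B A=clear B=dirty
try  Suck: loc=B A=clear B=clear
no single action produces the after-state

impossible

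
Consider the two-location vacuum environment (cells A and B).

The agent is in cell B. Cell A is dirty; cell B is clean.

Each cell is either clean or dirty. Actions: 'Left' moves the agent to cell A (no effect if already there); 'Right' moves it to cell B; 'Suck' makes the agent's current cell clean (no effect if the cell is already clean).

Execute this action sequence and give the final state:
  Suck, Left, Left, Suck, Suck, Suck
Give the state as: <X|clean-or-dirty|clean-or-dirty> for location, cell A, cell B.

<A|clean|clean>

1) do Suck; now <B|dirty|clean>
2) do Left; now <A|dirty|clean>
3) do Left; now <A|dirty|clean>
4) do Suck; now <A|clean|clean>
5) do Suck; now <A|clean|clean>
6) do Suck; now <A|clean|clean>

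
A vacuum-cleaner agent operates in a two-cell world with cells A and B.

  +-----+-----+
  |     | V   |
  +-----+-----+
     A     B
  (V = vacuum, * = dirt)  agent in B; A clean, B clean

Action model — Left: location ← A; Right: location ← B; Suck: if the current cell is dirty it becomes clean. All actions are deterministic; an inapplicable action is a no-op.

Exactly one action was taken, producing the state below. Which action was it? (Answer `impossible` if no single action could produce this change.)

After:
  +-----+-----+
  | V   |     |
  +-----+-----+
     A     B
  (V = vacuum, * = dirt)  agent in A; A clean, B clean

Left

try  Left: (A; A:clean, B:clean)  ← match
try Right: (B; A:clean, B:clean)
try  Suck: (B; A:clean, B:clean)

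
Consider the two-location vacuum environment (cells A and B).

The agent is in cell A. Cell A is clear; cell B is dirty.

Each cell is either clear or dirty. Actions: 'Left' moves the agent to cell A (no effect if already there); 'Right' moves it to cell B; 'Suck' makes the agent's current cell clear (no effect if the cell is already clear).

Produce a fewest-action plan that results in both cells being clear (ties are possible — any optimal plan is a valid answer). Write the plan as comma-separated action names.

1) do Right; now in B — A clear, B dirty
2) do Suck; now in B — A clear, B clear
min 2: go B then Suck

Right, Suck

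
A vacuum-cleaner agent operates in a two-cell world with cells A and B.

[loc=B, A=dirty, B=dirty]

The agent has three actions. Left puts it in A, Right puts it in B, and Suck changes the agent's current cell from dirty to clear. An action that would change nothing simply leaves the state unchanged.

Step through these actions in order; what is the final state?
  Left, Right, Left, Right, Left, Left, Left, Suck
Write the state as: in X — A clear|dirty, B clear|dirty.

1. Left → in A — A dirty, B dirty
2. Right → in B — A dirty, B dirty
3. Left → in A — A dirty, B dirty
4. Right → in B — A dirty, B dirty
5. Left → in A — A dirty, B dirty
6. Left → in A — A dirty, B dirty
7. Left → in A — A dirty, B dirty
8. Suck → in A — A clear, B dirty

in A — A clear, B dirty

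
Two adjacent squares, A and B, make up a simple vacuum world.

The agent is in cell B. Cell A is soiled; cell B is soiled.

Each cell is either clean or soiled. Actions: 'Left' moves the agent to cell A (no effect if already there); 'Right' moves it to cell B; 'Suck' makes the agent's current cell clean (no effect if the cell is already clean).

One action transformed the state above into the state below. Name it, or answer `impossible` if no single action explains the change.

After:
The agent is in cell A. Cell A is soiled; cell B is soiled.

try  Left: in A — A soiled, B soiled  ← match
try Right: in B — A soiled, B soiled
try  Suck: in B — A soiled, B clean

Left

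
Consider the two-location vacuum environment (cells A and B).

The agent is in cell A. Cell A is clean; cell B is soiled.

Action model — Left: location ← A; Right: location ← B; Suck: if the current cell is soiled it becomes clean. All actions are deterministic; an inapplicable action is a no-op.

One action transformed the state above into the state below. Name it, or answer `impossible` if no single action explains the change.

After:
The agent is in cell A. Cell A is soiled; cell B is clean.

impossible

try  Left: loc=A A=clean B=soiled
try Right: loc=B A=clean B=soiled
try  Suck: loc=A A=clean B=soiled
no single action produces the after-state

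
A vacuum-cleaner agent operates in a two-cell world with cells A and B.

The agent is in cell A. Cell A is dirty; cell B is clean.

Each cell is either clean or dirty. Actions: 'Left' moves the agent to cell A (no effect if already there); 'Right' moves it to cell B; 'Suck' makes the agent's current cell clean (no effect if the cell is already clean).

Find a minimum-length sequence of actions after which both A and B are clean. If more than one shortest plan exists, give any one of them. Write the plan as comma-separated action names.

1) do Suck; now (A; A:clean, B:clean)
min 1: A is dirty, one Suck

Suck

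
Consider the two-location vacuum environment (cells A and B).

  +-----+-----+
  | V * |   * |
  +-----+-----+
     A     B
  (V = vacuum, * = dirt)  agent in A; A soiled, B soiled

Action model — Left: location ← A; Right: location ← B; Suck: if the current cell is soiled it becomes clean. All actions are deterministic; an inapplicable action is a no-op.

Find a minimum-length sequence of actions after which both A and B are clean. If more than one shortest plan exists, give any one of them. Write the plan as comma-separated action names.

Suck (#1): (A; A:clean, B:soiled)
Right (#2): (B; A:clean, B:soiled)
Suck (#3): (B; A:clean, B:clean)
min 3: Suck A + move + Suck B

Suck, Right, Suck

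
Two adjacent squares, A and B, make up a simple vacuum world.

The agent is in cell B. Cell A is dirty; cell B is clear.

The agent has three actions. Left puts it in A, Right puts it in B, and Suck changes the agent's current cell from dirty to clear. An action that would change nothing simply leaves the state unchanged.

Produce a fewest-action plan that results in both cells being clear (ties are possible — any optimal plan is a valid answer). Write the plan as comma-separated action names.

1) do Left; now <A|dirty|clear>
2) do Suck; now <A|clear|clear>
min 2: go A then Suck

Left, Suck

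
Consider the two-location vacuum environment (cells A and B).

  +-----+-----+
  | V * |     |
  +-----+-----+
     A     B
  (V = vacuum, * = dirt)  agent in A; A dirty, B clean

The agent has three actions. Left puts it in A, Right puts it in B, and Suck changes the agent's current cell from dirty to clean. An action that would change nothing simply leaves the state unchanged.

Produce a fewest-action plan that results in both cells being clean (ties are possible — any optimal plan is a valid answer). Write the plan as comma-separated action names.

1) do Suck; now (A; A:clean, B:clean)
min 1: A is dirty, one Suck

Suck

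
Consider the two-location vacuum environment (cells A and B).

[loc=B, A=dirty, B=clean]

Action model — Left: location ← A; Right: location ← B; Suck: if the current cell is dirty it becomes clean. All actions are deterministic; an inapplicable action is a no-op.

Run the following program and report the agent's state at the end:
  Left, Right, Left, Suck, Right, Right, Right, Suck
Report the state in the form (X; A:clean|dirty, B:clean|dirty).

(B; A:clean, B:clean)

Left (#1): (A; A:dirty, B:clean)
Right (#2): (B; A:dirty, B:clean)
Left (#3): (A; A:dirty, B:clean)
Suck (#4): (A; A:clean, B:clean)
Right (#5): (B; A:clean, B:clean)
Right (#6): (B; A:clean, B:clean)
Right (#7): (B; A:clean, B:clean)
Suck (#8): (B; A:clean, B:clean)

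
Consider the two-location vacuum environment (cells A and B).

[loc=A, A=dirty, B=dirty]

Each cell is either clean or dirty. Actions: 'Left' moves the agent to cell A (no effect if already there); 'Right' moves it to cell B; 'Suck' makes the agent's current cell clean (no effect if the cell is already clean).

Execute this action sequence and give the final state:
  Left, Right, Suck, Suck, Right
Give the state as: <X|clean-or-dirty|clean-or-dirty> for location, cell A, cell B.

<B|dirty|clean>

[1] after Left: <A|dirty|dirty>
[2] after Right: <B|dirty|dirty>
[3] after Suck: <B|dirty|clean>
[4] after Suck: <B|dirty|clean>
[5] after Right: <B|dirty|clean>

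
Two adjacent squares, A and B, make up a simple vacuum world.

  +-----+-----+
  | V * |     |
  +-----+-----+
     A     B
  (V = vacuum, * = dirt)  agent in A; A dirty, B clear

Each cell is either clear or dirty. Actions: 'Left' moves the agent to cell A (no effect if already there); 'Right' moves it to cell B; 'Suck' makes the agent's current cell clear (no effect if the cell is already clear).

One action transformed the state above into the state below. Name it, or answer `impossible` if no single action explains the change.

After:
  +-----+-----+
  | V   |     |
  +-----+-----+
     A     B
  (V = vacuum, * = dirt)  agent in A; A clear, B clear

try  Left: (A; A:dirty, B:clear)
try Right: (B; A:dirty, B:clear)
try  Suck: (A; A:clear, B:clear)  ← match

Suck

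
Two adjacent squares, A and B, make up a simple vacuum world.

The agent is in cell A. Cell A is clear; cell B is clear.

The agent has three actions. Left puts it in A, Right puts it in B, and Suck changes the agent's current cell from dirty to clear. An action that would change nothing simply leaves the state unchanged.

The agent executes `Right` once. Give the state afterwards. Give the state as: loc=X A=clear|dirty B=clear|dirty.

loc=B A=clear B=clear

start: loc=A A=clear B=clear
Right (#1): loc=B A=clear B=clear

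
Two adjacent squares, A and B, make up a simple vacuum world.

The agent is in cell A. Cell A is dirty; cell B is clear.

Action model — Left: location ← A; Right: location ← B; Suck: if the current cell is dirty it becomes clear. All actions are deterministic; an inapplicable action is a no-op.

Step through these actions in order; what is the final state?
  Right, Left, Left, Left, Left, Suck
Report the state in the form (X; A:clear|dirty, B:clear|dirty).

(A; A:clear, B:clear)

step 1/6 (Right): (B; A:dirty, B:clear)
step 2/6 (Left): (A; A:dirty, B:clear)
step 3/6 (Left): (A; A:dirty, B:clear)
step 4/6 (Left): (A; A:dirty, B:clear)
step 5/6 (Left): (A; A:dirty, B:clear)
step 6/6 (Suck): (A; A:clear, B:clear)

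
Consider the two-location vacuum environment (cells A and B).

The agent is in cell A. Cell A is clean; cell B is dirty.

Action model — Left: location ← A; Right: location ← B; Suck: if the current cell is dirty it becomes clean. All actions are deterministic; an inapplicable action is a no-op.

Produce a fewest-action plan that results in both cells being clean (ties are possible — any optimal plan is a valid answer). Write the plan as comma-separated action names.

Right (#1): <B|clean|dirty>
Suck (#2): <B|clean|clean>
min 2: go B then Suck

Right, Suck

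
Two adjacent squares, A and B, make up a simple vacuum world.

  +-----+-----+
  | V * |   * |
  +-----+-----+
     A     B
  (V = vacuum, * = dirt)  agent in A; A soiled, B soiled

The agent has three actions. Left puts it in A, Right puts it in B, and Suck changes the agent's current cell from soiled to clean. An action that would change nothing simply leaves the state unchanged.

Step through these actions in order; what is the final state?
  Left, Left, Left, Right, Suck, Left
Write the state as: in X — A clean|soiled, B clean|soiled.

step 1/6 (Left): in A — A soiled, B soiled
step 2/6 (Left): in A — A soiled, B soiled
step 3/6 (Left): in A — A soiled, B soiled
step 4/6 (Right): in B — A soiled, B soiled
step 5/6 (Suck): in B — A soiled, B clean
step 6/6 (Left): in A — A soiled, B clean

in A — A soiled, B clean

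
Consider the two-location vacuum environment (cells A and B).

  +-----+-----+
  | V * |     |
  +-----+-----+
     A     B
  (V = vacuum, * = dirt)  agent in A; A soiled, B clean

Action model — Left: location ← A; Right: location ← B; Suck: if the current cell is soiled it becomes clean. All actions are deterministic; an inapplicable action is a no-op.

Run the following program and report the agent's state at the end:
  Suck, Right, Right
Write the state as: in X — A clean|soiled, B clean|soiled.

step 1/3 (Suck): in A — A clean, B clean
step 2/3 (Right): in B — A clean, B clean
step 3/3 (Right): in B — A clean, B clean

in B — A clean, B clean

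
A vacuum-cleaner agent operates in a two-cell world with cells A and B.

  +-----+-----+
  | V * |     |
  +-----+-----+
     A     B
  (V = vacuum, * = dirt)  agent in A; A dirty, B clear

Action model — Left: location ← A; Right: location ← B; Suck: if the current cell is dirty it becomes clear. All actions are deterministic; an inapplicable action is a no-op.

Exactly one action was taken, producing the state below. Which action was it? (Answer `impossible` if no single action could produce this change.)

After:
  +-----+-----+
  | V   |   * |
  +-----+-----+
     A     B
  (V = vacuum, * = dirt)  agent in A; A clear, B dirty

impossible

try  Left: loc=A A=dirty B=clear
try Right: loc=B A=dirty B=clear
try  Suck: loc=A A=clear B=clear
no single action produces the after-state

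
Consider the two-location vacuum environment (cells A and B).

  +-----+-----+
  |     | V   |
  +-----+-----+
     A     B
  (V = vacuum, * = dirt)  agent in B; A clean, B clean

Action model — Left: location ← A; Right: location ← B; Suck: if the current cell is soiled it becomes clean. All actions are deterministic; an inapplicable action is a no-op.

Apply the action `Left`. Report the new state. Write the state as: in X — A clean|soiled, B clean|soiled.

start: in B — A clean, B clean
[1] after Left: in A — A clean, B clean

in A — A clean, B clean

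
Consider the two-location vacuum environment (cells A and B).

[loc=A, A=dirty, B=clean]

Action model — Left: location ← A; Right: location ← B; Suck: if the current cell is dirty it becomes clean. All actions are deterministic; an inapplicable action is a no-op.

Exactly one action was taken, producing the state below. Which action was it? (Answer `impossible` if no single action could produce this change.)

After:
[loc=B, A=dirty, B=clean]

Right

try  Left: <A|dirty|clean>
try Right: <B|dirty|clean>  ← match
try  Suck: <A|clean|clean>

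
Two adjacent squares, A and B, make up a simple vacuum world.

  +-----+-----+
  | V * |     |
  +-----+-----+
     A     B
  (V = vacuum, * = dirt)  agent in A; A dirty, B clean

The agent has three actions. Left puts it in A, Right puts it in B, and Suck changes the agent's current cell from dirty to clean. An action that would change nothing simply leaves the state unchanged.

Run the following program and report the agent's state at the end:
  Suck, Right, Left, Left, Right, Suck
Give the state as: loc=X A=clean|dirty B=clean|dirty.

loc=B A=clean B=clean

t=1 Suck ⇒ loc=A A=clean B=clean
t=2 Right ⇒ loc=B A=clean B=clean
t=3 Left ⇒ loc=A A=clean B=clean
t=4 Left ⇒ loc=A A=clean B=clean
t=5 Right ⇒ loc=B A=clean B=clean
t=6 Suck ⇒ loc=B A=clean B=clean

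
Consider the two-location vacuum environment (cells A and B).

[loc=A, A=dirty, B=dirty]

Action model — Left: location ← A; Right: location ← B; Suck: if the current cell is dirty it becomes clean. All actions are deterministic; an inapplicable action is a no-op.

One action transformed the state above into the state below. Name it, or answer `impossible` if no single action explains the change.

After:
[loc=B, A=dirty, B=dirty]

try  Left: in A — A dirty, B dirty
try Right: in B — A dirty, B dirty  ← match
try  Suck: in A — A clean, B dirty

Right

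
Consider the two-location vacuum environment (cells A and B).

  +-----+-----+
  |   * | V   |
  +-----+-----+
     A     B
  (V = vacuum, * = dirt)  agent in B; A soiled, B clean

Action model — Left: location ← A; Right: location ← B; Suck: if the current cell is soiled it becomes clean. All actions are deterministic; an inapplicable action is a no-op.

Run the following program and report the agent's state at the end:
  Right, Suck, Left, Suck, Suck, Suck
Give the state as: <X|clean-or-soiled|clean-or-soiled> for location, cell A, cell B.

<A|clean|clean>

1) do Right; now <B|soiled|clean>
2) do Suck; now <B|soiled|clean>
3) do Left; now <A|soiled|clean>
4) do Suck; now <A|clean|clean>
5) do Suck; now <A|clean|clean>
6) do Suck; now <A|clean|clean>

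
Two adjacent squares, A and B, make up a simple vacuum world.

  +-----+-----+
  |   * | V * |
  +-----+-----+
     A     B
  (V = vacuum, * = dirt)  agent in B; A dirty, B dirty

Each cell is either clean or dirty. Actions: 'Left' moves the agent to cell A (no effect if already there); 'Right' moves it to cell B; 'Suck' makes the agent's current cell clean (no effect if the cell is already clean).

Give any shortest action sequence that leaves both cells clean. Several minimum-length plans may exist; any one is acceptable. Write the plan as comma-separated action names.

1) do Suck; now in B — A dirty, B clean
2) do Left; now in A — A dirty, B clean
3) do Suck; now in A — A clean, B clean
min 3: Suck B + move + Suck A

Suck, Left, Suck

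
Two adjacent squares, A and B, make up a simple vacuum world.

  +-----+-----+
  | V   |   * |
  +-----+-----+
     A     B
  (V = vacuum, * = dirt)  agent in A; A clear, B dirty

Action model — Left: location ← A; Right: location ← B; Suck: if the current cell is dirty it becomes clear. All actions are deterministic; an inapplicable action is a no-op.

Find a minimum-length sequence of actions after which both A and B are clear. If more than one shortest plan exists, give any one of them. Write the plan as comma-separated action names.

step 1/2 (Right): loc=B A=clear B=dirty
step 2/2 (Suck): loc=B A=clear B=clear
min 2: go B then Suck

Right, Suck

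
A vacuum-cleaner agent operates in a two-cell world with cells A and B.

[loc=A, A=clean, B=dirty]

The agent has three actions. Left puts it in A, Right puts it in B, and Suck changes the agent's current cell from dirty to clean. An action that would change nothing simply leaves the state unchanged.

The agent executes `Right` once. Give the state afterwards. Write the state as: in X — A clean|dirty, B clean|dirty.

start: in A — A clean, B dirty
Right (#1): in B — A clean, B dirty

in B — A clean, B dirty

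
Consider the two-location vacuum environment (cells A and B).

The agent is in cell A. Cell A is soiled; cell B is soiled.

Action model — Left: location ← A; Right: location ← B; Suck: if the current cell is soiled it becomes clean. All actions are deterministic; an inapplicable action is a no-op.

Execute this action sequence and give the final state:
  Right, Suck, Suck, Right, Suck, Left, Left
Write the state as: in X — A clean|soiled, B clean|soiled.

1) do Right; now in B — A soiled, B soiled
2) do Suck; now in B — A soiled, B clean
3) do Suck; now in B — A soiled, B clean
4) do Right; now in B — A soiled, B clean
5) do Suck; now in B — A soiled, B clean
6) do Left; now in A — A soiled, B clean
7) do Left; now in A — A soiled, B clean

in A — A soiled, B clean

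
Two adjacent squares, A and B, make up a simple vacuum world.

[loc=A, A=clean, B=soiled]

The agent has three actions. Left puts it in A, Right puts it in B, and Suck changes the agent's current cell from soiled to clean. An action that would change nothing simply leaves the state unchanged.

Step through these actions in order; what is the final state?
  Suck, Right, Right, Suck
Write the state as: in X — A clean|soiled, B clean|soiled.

in B — A clean, B clean

1. Suck → in A — A clean, B soiled
2. Right → in B — A clean, B soiled
3. Right → in B — A clean, B soiled
4. Suck → in B — A clean, B clean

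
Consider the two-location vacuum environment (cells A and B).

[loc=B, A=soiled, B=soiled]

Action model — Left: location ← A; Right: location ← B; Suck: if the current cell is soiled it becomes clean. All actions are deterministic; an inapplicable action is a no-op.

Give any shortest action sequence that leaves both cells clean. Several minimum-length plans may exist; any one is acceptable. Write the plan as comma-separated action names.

1) do Suck; now <B|soiled|clean>
2) do Left; now <A|soiled|clean>
3) do Suck; now <A|clean|clean>
min 3: Suck B + move + Suck A

Suck, Left, Suck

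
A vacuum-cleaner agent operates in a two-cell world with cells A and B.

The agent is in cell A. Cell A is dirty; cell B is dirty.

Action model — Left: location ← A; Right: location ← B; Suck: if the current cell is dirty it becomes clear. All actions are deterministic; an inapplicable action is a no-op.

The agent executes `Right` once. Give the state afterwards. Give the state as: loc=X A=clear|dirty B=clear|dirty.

loc=B A=dirty B=dirty

start: loc=A A=dirty B=dirty
t=1 Right ⇒ loc=B A=dirty B=dirty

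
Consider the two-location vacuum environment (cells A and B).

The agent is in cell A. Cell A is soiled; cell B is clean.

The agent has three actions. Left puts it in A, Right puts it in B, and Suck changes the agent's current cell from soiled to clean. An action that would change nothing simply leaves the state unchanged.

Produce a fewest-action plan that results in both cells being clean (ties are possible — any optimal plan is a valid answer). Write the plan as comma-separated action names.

step 1/1 (Suck): (A; A:clean, B:clean)
min 1: A is soiled, one Suck

Suck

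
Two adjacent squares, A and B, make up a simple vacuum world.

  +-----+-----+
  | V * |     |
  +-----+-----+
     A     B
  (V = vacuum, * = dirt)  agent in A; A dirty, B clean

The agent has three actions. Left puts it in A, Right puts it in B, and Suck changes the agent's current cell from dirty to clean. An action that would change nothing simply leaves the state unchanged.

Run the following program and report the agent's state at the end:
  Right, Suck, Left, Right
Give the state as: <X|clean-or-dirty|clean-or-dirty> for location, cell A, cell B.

<B|dirty|clean>

1) do Right; now <B|dirty|clean>
2) do Suck; now <B|dirty|clean>
3) do Left; now <A|dirty|clean>
4) do Right; now <B|dirty|clean>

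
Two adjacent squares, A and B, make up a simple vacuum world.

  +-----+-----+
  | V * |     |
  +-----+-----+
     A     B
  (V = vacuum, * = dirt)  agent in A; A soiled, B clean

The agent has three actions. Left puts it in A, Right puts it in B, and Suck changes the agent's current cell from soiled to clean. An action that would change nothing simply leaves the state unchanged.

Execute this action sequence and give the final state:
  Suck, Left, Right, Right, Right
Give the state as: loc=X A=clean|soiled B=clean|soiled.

loc=B A=clean B=clean

step 1/5 (Suck): loc=A A=clean B=clean
step 2/5 (Left): loc=A A=clean B=clean
step 3/5 (Right): loc=B A=clean B=clean
step 4/5 (Right): loc=B A=clean B=clean
step 5/5 (Right): loc=B A=clean B=clean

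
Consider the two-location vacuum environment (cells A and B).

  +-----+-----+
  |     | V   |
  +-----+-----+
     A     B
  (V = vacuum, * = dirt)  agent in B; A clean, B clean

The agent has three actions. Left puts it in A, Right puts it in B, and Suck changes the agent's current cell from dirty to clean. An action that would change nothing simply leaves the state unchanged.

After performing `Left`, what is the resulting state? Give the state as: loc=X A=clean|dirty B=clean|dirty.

start: loc=B A=clean B=clean
Left (#1): loc=A A=clean B=clean

loc=A A=clean B=clean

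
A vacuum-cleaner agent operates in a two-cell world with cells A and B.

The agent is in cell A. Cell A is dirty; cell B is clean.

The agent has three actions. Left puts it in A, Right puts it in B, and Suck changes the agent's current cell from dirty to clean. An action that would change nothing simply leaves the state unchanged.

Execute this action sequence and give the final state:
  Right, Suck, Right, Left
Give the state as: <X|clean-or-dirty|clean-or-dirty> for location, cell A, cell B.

Right (#1): <B|dirty|clean>
Suck (#2): <B|dirty|clean>
Right (#3): <B|dirty|clean>
Left (#4): <A|dirty|clean>

<A|dirty|clean>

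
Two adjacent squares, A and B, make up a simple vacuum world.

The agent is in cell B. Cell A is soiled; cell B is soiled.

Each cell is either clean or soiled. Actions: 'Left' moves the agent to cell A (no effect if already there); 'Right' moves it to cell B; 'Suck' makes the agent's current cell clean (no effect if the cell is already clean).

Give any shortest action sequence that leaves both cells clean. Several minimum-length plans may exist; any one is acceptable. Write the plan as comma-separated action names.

[1] after Suck: (B; A:soiled, B:clean)
[2] after Left: (A; A:soiled, B:clean)
[3] after Suck: (A; A:clean, B:clean)
min 3: Suck B + move + Suck A

Suck, Left, Suck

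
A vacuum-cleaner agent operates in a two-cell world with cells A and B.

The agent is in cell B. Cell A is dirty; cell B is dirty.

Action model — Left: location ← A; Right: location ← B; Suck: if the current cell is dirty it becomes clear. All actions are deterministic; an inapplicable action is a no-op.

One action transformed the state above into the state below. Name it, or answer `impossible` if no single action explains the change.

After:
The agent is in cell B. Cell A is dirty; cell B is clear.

Suck

try  Left: <A|dirty|dirty>
try Right: <B|dirty|dirty>
try  Suck: <B|dirty|clear>  ← match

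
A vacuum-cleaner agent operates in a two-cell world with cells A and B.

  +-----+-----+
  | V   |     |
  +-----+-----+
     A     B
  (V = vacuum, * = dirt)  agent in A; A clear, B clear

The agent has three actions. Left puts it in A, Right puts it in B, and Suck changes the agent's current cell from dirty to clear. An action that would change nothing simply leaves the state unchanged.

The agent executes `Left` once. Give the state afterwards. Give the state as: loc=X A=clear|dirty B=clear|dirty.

loc=A A=clear B=clear

start: loc=A A=clear B=clear
1. Left → loc=A A=clear B=clear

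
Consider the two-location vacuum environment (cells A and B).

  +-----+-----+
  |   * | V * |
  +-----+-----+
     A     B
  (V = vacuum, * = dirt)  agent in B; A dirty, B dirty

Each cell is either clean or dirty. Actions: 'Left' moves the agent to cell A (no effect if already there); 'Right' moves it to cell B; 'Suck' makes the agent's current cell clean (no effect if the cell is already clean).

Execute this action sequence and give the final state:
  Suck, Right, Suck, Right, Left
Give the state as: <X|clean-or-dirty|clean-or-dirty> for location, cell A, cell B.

<A|dirty|clean>

1. Suck → <B|dirty|clean>
2. Right → <B|dirty|clean>
3. Suck → <B|dirty|clean>
4. Right → <B|dirty|clean>
5. Left → <A|dirty|clean>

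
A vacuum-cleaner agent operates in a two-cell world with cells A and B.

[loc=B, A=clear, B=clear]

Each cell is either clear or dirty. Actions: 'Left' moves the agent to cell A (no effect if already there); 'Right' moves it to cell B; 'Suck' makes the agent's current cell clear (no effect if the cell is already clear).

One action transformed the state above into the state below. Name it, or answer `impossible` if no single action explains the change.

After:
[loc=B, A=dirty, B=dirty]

try  Left: <A|clear|clear>
try Right: <B|clear|clear>
try  Suck: <B|clear|clear>
no single action produces the after-state

impossible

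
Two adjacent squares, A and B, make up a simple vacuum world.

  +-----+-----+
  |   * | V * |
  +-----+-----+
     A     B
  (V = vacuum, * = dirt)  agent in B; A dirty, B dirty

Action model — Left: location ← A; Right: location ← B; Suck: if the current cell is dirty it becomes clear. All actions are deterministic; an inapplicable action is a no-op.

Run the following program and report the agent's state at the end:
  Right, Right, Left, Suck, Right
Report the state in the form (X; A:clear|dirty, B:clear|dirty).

(B; A:clear, B:dirty)

Right (#1): (B; A:dirty, B:dirty)
Right (#2): (B; A:dirty, B:dirty)
Left (#3): (A; A:dirty, B:dirty)
Suck (#4): (A; A:clear, B:dirty)
Right (#5): (B; A:clear, B:dirty)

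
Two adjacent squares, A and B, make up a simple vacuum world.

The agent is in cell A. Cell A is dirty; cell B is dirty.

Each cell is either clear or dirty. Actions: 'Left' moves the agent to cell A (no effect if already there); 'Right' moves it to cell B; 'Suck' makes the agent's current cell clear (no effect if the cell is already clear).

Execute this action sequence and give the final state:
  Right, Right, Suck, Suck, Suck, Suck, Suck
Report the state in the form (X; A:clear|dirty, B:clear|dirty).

(B; A:dirty, B:clear)

t=1 Right ⇒ (B; A:dirty, B:dirty)
t=2 Right ⇒ (B; A:dirty, B:dirty)
t=3 Suck ⇒ (B; A:dirty, B:clear)
t=4 Suck ⇒ (B; A:dirty, B:clear)
t=5 Suck ⇒ (B; A:dirty, B:clear)
t=6 Suck ⇒ (B; A:dirty, B:clear)
t=7 Suck ⇒ (B; A:dirty, B:clear)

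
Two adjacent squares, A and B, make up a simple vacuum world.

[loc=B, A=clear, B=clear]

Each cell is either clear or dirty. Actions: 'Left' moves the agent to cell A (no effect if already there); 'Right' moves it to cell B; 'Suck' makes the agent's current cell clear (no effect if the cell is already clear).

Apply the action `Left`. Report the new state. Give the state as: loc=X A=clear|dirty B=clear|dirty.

loc=A A=clear B=clear

start: loc=B A=clear B=clear
[1] after Left: loc=A A=clear B=clear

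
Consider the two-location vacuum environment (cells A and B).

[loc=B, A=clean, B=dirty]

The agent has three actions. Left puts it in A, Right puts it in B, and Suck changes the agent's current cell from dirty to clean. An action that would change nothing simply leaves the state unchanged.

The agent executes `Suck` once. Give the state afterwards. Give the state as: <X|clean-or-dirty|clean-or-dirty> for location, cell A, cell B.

<B|clean|clean>

start: <B|clean|dirty>
t=1 Suck ⇒ <B|clean|clean>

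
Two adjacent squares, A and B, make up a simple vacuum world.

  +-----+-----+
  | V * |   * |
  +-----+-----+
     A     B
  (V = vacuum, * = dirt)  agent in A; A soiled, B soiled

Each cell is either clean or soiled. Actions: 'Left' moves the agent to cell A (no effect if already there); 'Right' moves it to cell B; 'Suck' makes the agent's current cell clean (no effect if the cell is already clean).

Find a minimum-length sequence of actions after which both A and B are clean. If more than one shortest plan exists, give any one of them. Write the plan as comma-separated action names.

Suck, Right, Suck

t=1 Suck ⇒ <A|clean|soiled>
t=2 Right ⇒ <B|clean|soiled>
t=3 Suck ⇒ <B|clean|clean>
min 3: Suck A + move + Suck B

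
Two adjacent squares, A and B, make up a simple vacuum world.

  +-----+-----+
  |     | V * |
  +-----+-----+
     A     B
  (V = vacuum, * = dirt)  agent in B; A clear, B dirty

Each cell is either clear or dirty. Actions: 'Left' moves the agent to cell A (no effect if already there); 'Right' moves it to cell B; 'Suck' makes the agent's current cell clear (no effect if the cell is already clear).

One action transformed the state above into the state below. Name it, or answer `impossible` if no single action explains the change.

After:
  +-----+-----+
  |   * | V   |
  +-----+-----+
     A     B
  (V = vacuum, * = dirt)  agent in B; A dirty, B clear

try  Left: (A; A:clear, B:dirty)
try Right: (B; A:clear, B:dirty)
try  Suck: (B; A:clear, B:clear)
no single action produces the after-state

impossible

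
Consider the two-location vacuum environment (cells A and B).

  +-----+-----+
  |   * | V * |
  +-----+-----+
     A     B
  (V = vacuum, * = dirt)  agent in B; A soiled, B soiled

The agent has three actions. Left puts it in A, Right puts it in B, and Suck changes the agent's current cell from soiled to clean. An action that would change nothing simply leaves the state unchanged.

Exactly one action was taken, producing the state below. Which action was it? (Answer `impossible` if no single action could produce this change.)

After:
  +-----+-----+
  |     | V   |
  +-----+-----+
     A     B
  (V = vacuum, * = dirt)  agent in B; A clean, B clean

try  Left: loc=A A=soiled B=soiled
try Right: loc=B A=soiled B=soiled
try  Suck: loc=B A=soiled B=clean
no single action produces the after-state

impossible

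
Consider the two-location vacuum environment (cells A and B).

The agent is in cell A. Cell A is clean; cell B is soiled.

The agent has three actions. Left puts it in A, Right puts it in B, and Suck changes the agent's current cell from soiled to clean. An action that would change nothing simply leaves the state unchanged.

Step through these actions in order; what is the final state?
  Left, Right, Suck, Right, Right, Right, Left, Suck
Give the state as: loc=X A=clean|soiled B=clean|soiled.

step 1/8 (Left): loc=A A=clean B=soiled
step 2/8 (Right): loc=B A=clean B=soiled
step 3/8 (Suck): loc=B A=clean B=clean
step 4/8 (Right): loc=B A=clean B=clean
step 5/8 (Right): loc=B A=clean B=clean
step 6/8 (Right): loc=B A=clean B=clean
step 7/8 (Left): loc=A A=clean B=clean
step 8/8 (Suck): loc=A A=clean B=clean

loc=A A=clean B=clean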